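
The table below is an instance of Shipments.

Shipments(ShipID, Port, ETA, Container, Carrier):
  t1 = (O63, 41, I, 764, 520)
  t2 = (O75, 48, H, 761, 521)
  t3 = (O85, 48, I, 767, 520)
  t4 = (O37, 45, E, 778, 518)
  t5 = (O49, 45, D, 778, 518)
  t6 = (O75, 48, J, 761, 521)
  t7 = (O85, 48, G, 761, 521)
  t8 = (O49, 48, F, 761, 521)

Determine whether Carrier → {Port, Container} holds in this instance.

No

Carrier=520: rows 1, 3 → {Port,Container} takes values {(41, 764), (48, 767)} — violation
Carrier=521: rows 2, 6, 7, 8 → {Port,Container} = (48, 761), (48, 761), (48, 761), (48, 761) ✓
Carrier=518: rows 4, 5 → {Port,Container} = (45, 778), (45, 778) ✓
Two rows agree on Carrier but differ on {Port, Container}, so Carrier → {Port, Container} does not hold.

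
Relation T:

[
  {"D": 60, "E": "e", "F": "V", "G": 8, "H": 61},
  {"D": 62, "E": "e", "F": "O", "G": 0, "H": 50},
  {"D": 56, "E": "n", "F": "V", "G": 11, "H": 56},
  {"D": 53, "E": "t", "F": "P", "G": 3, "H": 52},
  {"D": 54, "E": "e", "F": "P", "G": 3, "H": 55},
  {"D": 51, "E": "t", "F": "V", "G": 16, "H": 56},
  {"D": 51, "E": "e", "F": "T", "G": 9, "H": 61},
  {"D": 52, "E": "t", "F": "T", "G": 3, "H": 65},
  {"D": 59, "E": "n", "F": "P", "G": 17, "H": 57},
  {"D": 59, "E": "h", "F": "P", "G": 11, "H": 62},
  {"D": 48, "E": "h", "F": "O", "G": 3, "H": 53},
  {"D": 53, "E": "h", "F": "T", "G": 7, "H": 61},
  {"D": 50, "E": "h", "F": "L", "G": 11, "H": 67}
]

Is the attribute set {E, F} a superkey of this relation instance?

All 13 rows have distinct {E, F} values, so {E, F} → (all attributes) holds and {E, F} is a superkey.

Yes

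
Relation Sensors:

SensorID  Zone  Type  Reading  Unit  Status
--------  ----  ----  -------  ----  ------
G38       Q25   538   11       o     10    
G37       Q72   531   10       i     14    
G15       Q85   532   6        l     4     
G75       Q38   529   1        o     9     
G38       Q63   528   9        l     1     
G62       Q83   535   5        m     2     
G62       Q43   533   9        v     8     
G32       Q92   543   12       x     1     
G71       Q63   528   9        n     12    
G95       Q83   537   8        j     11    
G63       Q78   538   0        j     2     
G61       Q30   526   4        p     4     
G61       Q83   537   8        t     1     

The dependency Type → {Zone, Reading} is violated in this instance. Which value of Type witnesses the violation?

Type=538: 2 rows → {Zone,Reading} takes values {(Q25, 11), (Q78, 0)} — violation
Type=531: 1 row → {Zone,Reading} = (Q72, 10) ✓
Type=532: 1 row → {Zone,Reading} = (Q85, 6) ✓
Type=529: 1 row → {Zone,Reading} = (Q38, 1) ✓
Type=528: 2 rows → {Zone,Reading} = (Q63, 9), (Q63, 9) ✓
Type=535: 1 row → {Zone,Reading} = (Q83, 5) ✓
Type=533: 1 row → {Zone,Reading} = (Q43, 9) ✓
Type=543: 1 row → {Zone,Reading} = (Q92, 12) ✓
Type=537: 2 rows → {Zone,Reading} = (Q83, 8), (Q83, 8) ✓
Type=526: 1 row → {Zone,Reading} = (Q30, 4) ✓
The only Type value with inconsistent RHS is Type=538.

538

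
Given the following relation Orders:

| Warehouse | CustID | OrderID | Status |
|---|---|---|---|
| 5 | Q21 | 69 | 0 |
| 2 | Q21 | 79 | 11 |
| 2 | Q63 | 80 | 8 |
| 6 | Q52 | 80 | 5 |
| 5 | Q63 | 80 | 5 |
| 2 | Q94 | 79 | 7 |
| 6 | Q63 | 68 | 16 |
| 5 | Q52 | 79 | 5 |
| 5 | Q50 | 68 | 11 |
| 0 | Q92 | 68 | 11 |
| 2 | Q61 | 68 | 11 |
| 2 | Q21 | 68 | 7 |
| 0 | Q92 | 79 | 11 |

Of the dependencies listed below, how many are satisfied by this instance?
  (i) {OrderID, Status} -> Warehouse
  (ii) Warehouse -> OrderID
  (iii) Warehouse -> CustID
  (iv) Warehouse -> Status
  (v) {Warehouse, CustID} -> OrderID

0

(i) {OrderID, Status} -> Warehouse: (OrderID=79, Status=11): 2 rows → Warehouse takes values {2, 0} — violation; (OrderID=80, Status=5): 2 rows → Warehouse takes values {6, 5} — violation; (OrderID=68, Status=11): 3 rows → Warehouse takes values {5, 0, 2} — violation — fails.
(ii) Warehouse -> OrderID: Warehouse=5: 4 rows → OrderID takes values {69, 80, 79, 68} — violation; Warehouse=2: 5 rows → OrderID takes values {79, 80, 68} — violation; Warehouse=6: 2 rows → OrderID takes values {80, 68} — violation; Warehouse=0: 2 rows → OrderID takes values {68, 79} — violation — fails.
(iii) Warehouse -> CustID: Warehouse=5: 4 rows → CustID takes values {Q21, Q63, Q52, Q50} — violation; Warehouse=2: 5 rows → CustID takes values {Q21, Q63, Q94, Q61} — violation; Warehouse=6: 2 rows → CustID takes values {Q52, Q63} — violation — fails.
(iv) Warehouse -> Status: Warehouse=5: 4 rows → Status takes values {0, 5, 11} — violation; Warehouse=2: 5 rows → Status takes values {11, 8, 7} — violation; Warehouse=6: 2 rows → Status takes values {5, 16} — violation — fails.
(v) {Warehouse, CustID} -> OrderID: (Warehouse=2, CustID=Q21): 2 rows → OrderID takes values {79, 68} — violation; (Warehouse=0, CustID=Q92): 2 rows → OrderID takes values {68, 79} — violation — fails.
None of the 5 dependencies hold.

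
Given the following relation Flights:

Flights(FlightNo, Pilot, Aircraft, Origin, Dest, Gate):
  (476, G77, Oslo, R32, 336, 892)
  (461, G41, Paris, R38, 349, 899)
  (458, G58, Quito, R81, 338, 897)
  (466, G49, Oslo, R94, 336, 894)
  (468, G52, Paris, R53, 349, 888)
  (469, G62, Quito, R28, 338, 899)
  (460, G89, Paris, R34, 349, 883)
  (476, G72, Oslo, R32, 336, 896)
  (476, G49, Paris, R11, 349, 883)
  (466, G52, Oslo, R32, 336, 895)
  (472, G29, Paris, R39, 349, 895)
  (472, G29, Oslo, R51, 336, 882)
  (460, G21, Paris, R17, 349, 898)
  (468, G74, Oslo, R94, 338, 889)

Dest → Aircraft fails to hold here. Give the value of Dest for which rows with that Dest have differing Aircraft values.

Dest=336: 5 rows → Aircraft = Oslo, Oslo, Oslo, Oslo, Oslo ✓
Dest=349: 6 rows → Aircraft = Paris, Paris, Paris, Paris, Paris, Paris ✓
Dest=338: 3 rows → Aircraft takes values {Quito, Oslo} — violation
The only Dest value with inconsistent Aircraft is Dest=338.

338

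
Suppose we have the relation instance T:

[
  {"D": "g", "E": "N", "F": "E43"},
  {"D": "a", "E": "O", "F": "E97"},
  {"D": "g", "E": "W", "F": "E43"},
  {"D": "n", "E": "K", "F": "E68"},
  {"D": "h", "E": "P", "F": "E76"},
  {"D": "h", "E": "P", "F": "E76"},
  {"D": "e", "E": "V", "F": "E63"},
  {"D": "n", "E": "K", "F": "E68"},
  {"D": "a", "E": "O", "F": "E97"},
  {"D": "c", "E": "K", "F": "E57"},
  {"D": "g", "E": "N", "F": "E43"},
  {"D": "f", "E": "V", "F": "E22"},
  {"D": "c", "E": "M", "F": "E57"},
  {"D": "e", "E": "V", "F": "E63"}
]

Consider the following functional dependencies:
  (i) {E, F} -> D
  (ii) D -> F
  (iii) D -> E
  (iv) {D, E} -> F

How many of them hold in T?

(i) {E, F} -> D: every LHS value maps to a single RHS value — holds.
(ii) D -> F: every LHS value maps to a single RHS value — holds.
(iii) D -> E: D=g: 3 rows → E takes values {N, W} — violation; D=c: 2 rows → E takes values {K, M} — violation — fails.
(iv) {D, E} -> F: every LHS value maps to a single RHS value — holds.
3 of the 4 dependencies hold.

3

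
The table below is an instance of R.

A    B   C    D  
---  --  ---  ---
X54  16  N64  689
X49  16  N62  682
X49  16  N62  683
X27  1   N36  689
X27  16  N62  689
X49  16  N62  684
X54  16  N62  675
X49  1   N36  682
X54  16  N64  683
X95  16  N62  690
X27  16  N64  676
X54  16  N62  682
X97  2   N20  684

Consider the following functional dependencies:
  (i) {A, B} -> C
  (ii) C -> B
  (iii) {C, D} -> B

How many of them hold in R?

2

(i) {A, B} -> C: (A=X54, B=16): 4 rows → C takes values {N64, N62} — violation; (A=X27, B=16): 2 rows → C takes values {N62, N64} — violation — fails.
(ii) C -> B: every LHS value maps to a single RHS value — holds.
(iii) {C, D} -> B: every LHS value maps to a single RHS value — holds.
2 of the 3 dependencies hold.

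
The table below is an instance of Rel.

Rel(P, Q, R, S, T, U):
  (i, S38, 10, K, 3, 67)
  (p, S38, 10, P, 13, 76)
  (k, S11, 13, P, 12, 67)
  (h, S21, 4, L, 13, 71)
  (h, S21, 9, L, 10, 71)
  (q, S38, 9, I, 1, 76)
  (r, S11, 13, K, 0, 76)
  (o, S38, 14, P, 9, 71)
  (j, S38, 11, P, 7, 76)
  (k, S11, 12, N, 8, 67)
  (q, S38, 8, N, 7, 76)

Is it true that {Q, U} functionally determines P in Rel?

No

(Q=S38, U=67): 1 row → P = i ✓
(Q=S38, U=76): 4 rows → P takes values {p, q, j} — violation
(Q=S11, U=67): 2 rows → P = k, k ✓
(Q=S21, U=71): 2 rows → P = h, h ✓
(Q=S11, U=76): 1 row → P = r ✓
(Q=S38, U=71): 1 row → P = o ✓
Two rows agree on {Q, U} but differ on P, so {Q, U} → P does not hold.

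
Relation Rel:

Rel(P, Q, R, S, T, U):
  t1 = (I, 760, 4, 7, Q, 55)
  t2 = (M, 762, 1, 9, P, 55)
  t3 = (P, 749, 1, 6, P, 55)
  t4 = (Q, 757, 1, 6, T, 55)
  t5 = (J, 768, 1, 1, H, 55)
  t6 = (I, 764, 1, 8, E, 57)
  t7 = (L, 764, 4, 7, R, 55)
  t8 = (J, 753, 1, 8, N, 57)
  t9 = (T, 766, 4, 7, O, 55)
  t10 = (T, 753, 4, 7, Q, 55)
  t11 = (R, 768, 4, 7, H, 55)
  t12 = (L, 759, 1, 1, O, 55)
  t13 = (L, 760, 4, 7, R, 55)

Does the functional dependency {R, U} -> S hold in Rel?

(R=4, U=55): rows 1, 7, 9, 10, 11, 13 → S = 7, 7, 7, 7, 7, 7 ✓
(R=1, U=55): rows 2, 3, 4, 5, 12 → S takes values {9, 6, 1} — violation
(R=1, U=57): rows 6, 8 → S = 8, 8 ✓
Two rows agree on {R, U} but differ on S, so {R, U} -> S does not hold.

No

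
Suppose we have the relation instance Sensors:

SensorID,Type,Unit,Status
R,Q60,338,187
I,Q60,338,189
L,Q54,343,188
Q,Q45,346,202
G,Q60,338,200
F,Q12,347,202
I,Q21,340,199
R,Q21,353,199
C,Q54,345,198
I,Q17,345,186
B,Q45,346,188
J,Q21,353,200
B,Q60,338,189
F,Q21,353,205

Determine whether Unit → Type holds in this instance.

Unit=338: 4 rows → Type = Q60, Q60, Q60, Q60 ✓
Unit=343: 1 row → Type = Q54 ✓
Unit=346: 2 rows → Type = Q45, Q45 ✓
Unit=347: 1 row → Type = Q12 ✓
Unit=340: 1 row → Type = Q21 ✓
Unit=353: 3 rows → Type = Q21, Q21, Q21 ✓
Unit=345: 2 rows → Type takes values {Q54, Q17} — violation
Two rows agree on Unit but differ on Type, so Unit → Type does not hold.

No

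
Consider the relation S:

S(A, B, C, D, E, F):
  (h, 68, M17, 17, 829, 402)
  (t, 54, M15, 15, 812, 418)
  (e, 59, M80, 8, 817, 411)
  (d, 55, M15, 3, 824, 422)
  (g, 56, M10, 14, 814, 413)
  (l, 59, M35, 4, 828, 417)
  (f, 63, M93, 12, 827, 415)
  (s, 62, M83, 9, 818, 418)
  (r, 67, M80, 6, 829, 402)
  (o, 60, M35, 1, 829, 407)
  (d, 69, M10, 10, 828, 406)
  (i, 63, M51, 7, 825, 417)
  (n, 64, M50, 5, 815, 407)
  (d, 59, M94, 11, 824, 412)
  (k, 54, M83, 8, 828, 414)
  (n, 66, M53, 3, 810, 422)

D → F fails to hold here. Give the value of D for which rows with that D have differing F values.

8

D=17: 1 row → F = 402 ✓
D=15: 1 row → F = 418 ✓
D=8: 2 rows → F takes values {411, 414} — violation
D=3: 2 rows → F = 422, 422 ✓
D=14: 1 row → F = 413 ✓
D=4: 1 row → F = 417 ✓
D=12: 1 row → F = 415 ✓
D=9: 1 row → F = 418 ✓
D=6: 1 row → F = 402 ✓
D=1: 1 row → F = 407 ✓
D=10: 1 row → F = 406 ✓
D=7: 1 row → F = 417 ✓
D=5: 1 row → F = 407 ✓
D=11: 1 row → F = 412 ✓
The only D value with inconsistent F is D=8.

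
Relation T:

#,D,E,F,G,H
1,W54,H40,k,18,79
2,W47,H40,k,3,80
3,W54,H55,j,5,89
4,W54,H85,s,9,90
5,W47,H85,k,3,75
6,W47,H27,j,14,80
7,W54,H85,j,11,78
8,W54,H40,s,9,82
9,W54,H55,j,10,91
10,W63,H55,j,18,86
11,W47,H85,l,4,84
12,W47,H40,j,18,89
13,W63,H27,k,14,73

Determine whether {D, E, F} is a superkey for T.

No

Rows 3 and 9 have the same {D, E, F} value (D=W54, E=H55, F=j) but are distinct tuples, so {D, E, F} does not determine every attribute — not a superkey.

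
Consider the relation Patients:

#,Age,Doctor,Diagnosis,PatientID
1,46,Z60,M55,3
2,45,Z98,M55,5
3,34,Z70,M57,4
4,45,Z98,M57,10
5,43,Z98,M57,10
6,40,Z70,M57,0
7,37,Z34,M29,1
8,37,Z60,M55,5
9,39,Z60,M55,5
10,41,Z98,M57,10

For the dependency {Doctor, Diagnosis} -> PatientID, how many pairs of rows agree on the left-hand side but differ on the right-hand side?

3

(Doctor=Z60, Diagnosis=M55): violating pairs (1,8), (1,9) — 2 pairs.
(Doctor=Z70, Diagnosis=M57): violating pairs (3,6) — 1 pair.
(Doctor=Z98, Diagnosis=M57): all 3 rows agree on PatientID — 0 pairs.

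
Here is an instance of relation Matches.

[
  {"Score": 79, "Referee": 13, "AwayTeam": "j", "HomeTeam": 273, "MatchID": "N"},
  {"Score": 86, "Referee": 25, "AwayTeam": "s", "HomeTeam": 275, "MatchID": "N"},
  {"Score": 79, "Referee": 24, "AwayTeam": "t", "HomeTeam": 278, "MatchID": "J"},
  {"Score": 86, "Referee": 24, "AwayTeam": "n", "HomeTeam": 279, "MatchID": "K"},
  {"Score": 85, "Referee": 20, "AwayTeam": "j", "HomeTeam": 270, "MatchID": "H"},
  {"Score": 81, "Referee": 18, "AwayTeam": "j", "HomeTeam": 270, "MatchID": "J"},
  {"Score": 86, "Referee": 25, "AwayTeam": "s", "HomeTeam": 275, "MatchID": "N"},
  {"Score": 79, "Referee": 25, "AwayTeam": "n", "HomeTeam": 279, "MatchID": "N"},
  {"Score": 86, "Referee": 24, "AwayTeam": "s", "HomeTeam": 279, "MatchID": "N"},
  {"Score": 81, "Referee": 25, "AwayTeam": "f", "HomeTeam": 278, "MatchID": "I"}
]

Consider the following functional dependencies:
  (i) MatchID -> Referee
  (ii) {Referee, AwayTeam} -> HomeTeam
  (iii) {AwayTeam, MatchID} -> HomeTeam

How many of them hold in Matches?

(i) MatchID -> Referee: MatchID=N: 5 rows → Referee takes values {13, 25, 24} — violation; MatchID=J: 2 rows → Referee takes values {24, 18} — violation — fails.
(ii) {Referee, AwayTeam} -> HomeTeam: every LHS value maps to a single RHS value — holds.
(iii) {AwayTeam, MatchID} -> HomeTeam: (AwayTeam=s, MatchID=N): 3 rows → HomeTeam takes values {275, 279} — violation — fails.
1 of the 3 dependencies holds.

1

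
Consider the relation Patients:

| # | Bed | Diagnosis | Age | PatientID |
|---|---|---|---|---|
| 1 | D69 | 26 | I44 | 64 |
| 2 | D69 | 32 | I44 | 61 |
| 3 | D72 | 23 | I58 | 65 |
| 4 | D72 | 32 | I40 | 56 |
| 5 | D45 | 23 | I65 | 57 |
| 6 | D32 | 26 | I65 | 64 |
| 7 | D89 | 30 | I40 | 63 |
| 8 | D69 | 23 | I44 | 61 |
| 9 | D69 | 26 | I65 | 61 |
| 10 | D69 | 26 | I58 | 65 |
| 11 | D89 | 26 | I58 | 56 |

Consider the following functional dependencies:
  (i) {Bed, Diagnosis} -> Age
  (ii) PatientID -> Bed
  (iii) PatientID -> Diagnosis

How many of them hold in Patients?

(i) {Bed, Diagnosis} -> Age: (Bed=D69, Diagnosis=26): rows 1, 9, 10 → Age takes values {I44, I65, I58} — violation — fails.
(ii) PatientID -> Bed: PatientID=64: rows 1, 6 → Bed takes values {D69, D32} — violation; PatientID=65: rows 3, 10 → Bed takes values {D72, D69} — violation; PatientID=56: rows 4, 11 → Bed takes values {D72, D89} — violation — fails.
(iii) PatientID -> Diagnosis: PatientID=61: rows 2, 8, 9 → Diagnosis takes values {32, 23, 26} — violation; PatientID=65: rows 3, 10 → Diagnosis takes values {23, 26} — violation; PatientID=56: rows 4, 11 → Diagnosis takes values {32, 26} — violation — fails.
None of the 3 dependencies hold.

0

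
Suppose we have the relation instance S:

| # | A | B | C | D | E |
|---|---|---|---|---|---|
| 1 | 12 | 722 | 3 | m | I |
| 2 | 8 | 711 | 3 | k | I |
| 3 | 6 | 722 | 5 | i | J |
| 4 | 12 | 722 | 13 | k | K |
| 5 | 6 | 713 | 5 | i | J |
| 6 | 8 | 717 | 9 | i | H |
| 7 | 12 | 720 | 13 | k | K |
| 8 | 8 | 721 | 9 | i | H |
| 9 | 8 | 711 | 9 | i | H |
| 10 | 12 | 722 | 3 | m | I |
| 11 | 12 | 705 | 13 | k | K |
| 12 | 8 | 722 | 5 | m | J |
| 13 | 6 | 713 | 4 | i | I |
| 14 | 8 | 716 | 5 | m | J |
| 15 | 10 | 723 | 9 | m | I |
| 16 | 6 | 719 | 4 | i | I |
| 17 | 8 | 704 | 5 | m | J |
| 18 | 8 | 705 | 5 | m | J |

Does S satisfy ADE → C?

Yes

(A=12, D=m, E=I): rows 1, 10 → C = 3, 3 ✓
(A=8, D=k, E=I): row 2 → C = 3 ✓
(A=6, D=i, E=J): rows 3, 5 → C = 5, 5 ✓
(A=12, D=k, E=K): rows 4, 7, 11 → C = 13, 13, 13 ✓
(A=8, D=i, E=H): rows 6, 8, 9 → C = 9, 9, 9 ✓
(A=8, D=m, E=J): rows 12, 14, 17, 18 → C = 5, 5, 5, 5 ✓
(A=6, D=i, E=I): rows 13, 16 → C = 4, 4 ✓
(A=10, D=m, E=I): row 15 → C = 9 ✓
Every ADE value is associated with a single C value, so ADE → C holds.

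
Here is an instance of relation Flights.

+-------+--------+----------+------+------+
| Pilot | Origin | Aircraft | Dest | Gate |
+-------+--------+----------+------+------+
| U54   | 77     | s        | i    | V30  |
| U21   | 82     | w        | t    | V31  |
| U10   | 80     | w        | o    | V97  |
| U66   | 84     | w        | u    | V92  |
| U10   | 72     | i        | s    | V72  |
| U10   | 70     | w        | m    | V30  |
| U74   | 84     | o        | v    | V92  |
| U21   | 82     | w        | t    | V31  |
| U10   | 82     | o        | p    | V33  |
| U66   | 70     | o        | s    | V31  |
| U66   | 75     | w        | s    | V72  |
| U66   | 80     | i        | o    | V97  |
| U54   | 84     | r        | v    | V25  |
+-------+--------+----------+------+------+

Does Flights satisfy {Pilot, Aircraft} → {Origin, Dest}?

No

(Pilot=U54, Aircraft=s): 1 row → {Origin,Dest} = (77, i) ✓
(Pilot=U21, Aircraft=w): 2 rows → {Origin,Dest} = (82, t), (82, t) ✓
(Pilot=U10, Aircraft=w): 2 rows → {Origin,Dest} takes values {(80, o), (70, m)} — violation
(Pilot=U66, Aircraft=w): 2 rows → {Origin,Dest} takes values {(84, u), (75, s)} — violation
(Pilot=U10, Aircraft=i): 1 row → {Origin,Dest} = (72, s) ✓
(Pilot=U74, Aircraft=o): 1 row → {Origin,Dest} = (84, v) ✓
(Pilot=U10, Aircraft=o): 1 row → {Origin,Dest} = (82, p) ✓
(Pilot=U66, Aircraft=o): 1 row → {Origin,Dest} = (70, s) ✓
(Pilot=U66, Aircraft=i): 1 row → {Origin,Dest} = (80, o) ✓
(Pilot=U54, Aircraft=r): 1 row → {Origin,Dest} = (84, v) ✓
Two rows agree on {Pilot, Aircraft} but differ on {Origin, Dest}, so {Pilot, Aircraft} → {Origin, Dest} does not hold.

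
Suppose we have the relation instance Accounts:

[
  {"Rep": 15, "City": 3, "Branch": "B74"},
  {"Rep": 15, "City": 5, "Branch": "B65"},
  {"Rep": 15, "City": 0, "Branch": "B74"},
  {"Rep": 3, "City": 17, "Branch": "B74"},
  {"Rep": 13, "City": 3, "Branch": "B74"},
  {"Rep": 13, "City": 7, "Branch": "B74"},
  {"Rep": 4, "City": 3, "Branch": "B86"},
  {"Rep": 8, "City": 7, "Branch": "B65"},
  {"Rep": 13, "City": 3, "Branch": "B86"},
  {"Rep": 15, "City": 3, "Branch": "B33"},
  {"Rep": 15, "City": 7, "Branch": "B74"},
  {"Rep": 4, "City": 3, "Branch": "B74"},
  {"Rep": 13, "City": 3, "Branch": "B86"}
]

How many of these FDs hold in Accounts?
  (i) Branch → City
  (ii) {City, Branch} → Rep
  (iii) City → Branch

(i) Branch → City: Branch=B74: 7 rows → City takes values {3, 0, 17, 7} — violation; Branch=B65: 2 rows → City takes values {5, 7} — violation — fails.
(ii) {City, Branch} → Rep: (City=3, Branch=B74): 3 rows → Rep takes values {15, 13, 4} — violation; (City=7, Branch=B74): 2 rows → Rep takes values {13, 15} — violation; (City=3, Branch=B86): 3 rows → Rep takes values {4, 13} — violation — fails.
(iii) City → Branch: City=3: 7 rows → Branch takes values {B74, B86, B33} — violation; City=7: 3 rows → Branch takes values {B74, B65} — violation — fails.
None of the 3 dependencies hold.

0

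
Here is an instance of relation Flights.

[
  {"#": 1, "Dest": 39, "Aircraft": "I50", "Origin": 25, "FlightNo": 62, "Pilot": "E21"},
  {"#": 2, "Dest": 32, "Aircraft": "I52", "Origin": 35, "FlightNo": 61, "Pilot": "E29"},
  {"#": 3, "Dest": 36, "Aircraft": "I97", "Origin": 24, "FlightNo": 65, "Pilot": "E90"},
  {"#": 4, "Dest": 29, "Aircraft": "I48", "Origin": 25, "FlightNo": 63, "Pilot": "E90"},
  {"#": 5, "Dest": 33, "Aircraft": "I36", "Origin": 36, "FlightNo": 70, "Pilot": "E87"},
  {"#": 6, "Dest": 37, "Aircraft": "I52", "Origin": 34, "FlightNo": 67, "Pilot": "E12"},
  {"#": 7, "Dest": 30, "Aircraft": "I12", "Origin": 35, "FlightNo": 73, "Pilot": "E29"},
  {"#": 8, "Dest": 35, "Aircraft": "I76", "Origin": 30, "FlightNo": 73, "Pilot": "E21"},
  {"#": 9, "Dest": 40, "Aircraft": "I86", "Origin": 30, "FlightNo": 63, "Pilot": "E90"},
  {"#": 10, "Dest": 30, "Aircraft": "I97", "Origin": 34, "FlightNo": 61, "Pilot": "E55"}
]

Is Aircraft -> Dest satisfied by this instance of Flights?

Aircraft=I50: row 1 → Dest = 39 ✓
Aircraft=I52: rows 2, 6 → Dest takes values {32, 37} — violation
Aircraft=I97: rows 3, 10 → Dest takes values {36, 30} — violation
Aircraft=I48: row 4 → Dest = 29 ✓
Aircraft=I36: row 5 → Dest = 33 ✓
Aircraft=I12: row 7 → Dest = 30 ✓
Aircraft=I76: row 8 → Dest = 35 ✓
Aircraft=I86: row 9 → Dest = 40 ✓
Two rows agree on Aircraft but differ on Dest, so Aircraft -> Dest does not hold.

No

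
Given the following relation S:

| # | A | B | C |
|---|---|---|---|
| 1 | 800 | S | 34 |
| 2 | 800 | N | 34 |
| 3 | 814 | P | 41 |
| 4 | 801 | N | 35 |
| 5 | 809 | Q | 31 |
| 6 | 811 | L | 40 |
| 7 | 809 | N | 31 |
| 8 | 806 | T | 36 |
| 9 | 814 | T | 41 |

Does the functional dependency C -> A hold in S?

Yes

C=34: rows 1, 2 → A = 800, 800 ✓
C=41: rows 3, 9 → A = 814, 814 ✓
C=35: row 4 → A = 801 ✓
C=31: rows 5, 7 → A = 809, 809 ✓
C=40: row 6 → A = 811 ✓
C=36: row 8 → A = 806 ✓
Every C value is associated with a single A value, so C -> A holds.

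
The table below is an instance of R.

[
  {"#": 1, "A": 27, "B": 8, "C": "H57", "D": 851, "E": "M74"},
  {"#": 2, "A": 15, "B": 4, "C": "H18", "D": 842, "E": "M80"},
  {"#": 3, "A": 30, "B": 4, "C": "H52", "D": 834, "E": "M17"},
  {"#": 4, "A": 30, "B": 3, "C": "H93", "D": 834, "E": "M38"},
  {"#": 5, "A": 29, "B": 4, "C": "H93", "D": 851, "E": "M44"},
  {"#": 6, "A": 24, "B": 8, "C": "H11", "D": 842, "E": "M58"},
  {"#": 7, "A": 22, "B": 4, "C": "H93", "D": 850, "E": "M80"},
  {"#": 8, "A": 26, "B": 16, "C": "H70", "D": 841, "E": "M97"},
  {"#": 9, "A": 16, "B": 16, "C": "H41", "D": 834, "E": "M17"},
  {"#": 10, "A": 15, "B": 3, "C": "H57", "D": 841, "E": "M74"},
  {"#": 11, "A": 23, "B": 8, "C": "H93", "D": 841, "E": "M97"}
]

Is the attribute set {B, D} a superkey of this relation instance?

Yes

All 11 rows have distinct {B, D} values, so {B, D} → (all attributes) holds and {B, D} is a superkey.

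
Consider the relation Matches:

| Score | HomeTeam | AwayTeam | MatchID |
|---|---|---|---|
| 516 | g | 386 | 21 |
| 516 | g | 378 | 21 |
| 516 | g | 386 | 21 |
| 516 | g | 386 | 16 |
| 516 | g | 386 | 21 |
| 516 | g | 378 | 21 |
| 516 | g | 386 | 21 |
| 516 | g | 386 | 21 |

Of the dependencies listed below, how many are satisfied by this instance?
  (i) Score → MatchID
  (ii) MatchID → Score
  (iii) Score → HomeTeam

2

(i) Score → MatchID: Score=516: 8 rows → MatchID takes values {21, 16} — violation — fails.
(ii) MatchID → Score: every LHS value maps to a single RHS value — holds.
(iii) Score → HomeTeam: every LHS value maps to a single RHS value — holds.
2 of the 3 dependencies hold.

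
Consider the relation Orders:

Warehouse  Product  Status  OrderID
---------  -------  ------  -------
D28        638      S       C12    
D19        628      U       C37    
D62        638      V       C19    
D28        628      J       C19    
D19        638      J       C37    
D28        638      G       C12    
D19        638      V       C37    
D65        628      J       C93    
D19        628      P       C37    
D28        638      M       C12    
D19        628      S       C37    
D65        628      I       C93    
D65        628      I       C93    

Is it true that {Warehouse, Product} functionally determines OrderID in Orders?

Yes

(Warehouse=D28, Product=638): 3 rows → OrderID = C12, C12, C12 ✓
(Warehouse=D19, Product=628): 3 rows → OrderID = C37, C37, C37 ✓
(Warehouse=D62, Product=638): 1 row → OrderID = C19 ✓
(Warehouse=D28, Product=628): 1 row → OrderID = C19 ✓
(Warehouse=D19, Product=638): 2 rows → OrderID = C37, C37 ✓
(Warehouse=D65, Product=628): 3 rows → OrderID = C93, C93, C93 ✓
Every {Warehouse, Product} value is associated with a single OrderID value, so {Warehouse, Product} -> OrderID holds.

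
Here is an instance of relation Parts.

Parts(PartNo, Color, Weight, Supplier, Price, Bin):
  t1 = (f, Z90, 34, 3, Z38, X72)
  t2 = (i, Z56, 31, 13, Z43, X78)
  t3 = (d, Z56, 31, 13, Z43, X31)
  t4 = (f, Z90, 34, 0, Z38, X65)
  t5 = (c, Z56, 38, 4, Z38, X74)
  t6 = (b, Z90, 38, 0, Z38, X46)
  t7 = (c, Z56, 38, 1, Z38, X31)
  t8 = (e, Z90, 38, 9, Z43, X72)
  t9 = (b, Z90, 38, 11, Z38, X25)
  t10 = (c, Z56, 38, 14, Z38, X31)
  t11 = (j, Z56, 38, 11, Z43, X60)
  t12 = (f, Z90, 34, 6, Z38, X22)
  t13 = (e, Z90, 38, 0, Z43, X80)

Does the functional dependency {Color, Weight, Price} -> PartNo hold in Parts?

(Color=Z90, Weight=34, Price=Z38): rows 1, 4, 12 → PartNo = f, f, f ✓
(Color=Z56, Weight=31, Price=Z43): rows 2, 3 → PartNo takes values {i, d} — violation
(Color=Z56, Weight=38, Price=Z38): rows 5, 7, 10 → PartNo = c, c, c ✓
(Color=Z90, Weight=38, Price=Z38): rows 6, 9 → PartNo = b, b ✓
(Color=Z90, Weight=38, Price=Z43): rows 8, 13 → PartNo = e, e ✓
(Color=Z56, Weight=38, Price=Z43): row 11 → PartNo = j ✓
Two rows agree on {Color, Weight, Price} but differ on PartNo, so {Color, Weight, Price} -> PartNo does not hold.

No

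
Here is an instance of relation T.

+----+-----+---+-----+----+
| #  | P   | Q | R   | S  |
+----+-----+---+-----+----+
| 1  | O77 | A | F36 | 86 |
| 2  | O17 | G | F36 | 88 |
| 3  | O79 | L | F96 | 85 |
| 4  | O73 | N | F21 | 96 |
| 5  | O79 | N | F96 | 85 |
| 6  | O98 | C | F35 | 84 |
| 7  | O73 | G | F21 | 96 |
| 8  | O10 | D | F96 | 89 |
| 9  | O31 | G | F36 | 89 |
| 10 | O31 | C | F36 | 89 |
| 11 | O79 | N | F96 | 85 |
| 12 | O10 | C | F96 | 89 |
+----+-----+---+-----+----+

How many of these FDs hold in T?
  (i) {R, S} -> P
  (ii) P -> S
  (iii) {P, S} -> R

3

(i) {R, S} -> P: every LHS value maps to a single RHS value — holds.
(ii) P -> S: every LHS value maps to a single RHS value — holds.
(iii) {P, S} -> R: every LHS value maps to a single RHS value — holds.
3 of the 3 dependencies hold.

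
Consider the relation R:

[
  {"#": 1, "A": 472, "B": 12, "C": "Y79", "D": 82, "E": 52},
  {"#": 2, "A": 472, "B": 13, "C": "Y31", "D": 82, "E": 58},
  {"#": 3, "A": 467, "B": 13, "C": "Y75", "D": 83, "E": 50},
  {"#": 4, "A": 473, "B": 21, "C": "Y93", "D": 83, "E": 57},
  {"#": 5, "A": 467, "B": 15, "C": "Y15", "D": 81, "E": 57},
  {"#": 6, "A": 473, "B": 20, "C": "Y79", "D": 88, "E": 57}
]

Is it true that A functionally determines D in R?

A=472: rows 1, 2 → D = 82, 82 ✓
A=467: rows 3, 5 → D takes values {83, 81} — violation
A=473: rows 4, 6 → D takes values {83, 88} — violation
Two rows agree on A but differ on D, so A -> D does not hold.

No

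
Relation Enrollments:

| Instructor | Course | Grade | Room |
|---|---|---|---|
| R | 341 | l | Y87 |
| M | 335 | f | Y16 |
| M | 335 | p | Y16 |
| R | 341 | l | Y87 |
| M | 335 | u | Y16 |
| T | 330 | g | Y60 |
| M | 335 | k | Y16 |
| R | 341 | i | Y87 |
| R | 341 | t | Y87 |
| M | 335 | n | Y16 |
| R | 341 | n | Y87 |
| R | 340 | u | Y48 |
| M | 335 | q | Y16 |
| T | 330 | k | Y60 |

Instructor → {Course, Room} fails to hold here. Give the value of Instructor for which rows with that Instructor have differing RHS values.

Instructor=R: 6 rows → {Course,Room} takes values {(341, Y87), (340, Y48)} — violation
Instructor=M: 6 rows → {Course,Room} = (335, Y16), (335, Y16), (335, Y16), (335, Y16), (335, Y16), (335, Y16) ✓
Instructor=T: 2 rows → {Course,Room} = (330, Y60), (330, Y60) ✓
The only Instructor value with inconsistent RHS is Instructor=R.

R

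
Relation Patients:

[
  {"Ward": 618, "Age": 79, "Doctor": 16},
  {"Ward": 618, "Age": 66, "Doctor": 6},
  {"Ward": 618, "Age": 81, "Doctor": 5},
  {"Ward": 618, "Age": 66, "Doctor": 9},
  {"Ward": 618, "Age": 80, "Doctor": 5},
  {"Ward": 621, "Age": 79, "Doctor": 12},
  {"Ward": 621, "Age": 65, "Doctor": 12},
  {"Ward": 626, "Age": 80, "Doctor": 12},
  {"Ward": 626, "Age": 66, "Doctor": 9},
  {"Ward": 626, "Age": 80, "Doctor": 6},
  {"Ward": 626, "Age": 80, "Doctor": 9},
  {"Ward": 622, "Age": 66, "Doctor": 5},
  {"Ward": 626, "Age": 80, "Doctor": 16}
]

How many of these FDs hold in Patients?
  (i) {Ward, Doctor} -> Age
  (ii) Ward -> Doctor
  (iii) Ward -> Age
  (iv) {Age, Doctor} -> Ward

0

(i) {Ward, Doctor} -> Age: (Ward=618, Doctor=5): 2 rows → Age takes values {81, 80} — violation; (Ward=621, Doctor=12): 2 rows → Age takes values {79, 65} — violation; (Ward=626, Doctor=9): 2 rows → Age takes values {66, 80} — violation — fails.
(ii) Ward -> Doctor: Ward=618: 5 rows → Doctor takes values {16, 6, 5, 9} — violation; Ward=626: 5 rows → Doctor takes values {12, 9, 6, 16} — violation — fails.
(iii) Ward -> Age: Ward=618: 5 rows → Age takes values {79, 66, 81, 80} — violation; Ward=621: 2 rows → Age takes values {79, 65} — violation; Ward=626: 5 rows → Age takes values {80, 66} — violation — fails.
(iv) {Age, Doctor} -> Ward: (Age=66, Doctor=9): 2 rows → Ward takes values {618, 626} — violation — fails.
None of the 4 dependencies hold.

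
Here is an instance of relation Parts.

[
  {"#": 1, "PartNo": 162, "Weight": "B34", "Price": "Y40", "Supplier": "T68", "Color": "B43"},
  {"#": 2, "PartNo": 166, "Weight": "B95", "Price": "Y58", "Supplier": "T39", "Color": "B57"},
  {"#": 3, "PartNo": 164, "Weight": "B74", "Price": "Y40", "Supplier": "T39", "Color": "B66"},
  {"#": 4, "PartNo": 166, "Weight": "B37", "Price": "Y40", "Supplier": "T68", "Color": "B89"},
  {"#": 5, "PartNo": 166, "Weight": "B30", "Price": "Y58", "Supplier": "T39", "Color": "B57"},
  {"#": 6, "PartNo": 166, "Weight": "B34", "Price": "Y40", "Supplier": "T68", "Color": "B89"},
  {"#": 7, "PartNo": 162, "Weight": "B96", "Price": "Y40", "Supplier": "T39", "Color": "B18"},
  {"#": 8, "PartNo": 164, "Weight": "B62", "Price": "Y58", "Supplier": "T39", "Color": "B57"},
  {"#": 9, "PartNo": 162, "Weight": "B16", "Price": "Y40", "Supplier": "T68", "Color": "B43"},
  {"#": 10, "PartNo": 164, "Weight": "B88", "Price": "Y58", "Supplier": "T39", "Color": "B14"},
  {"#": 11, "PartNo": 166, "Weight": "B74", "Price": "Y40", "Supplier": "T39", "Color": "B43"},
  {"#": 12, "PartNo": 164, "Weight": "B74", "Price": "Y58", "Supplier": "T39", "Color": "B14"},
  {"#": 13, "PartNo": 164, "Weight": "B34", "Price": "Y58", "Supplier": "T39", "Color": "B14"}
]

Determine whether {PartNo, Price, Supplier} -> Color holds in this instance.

(PartNo=162, Price=Y40, Supplier=T68): rows 1, 9 → Color = B43, B43 ✓
(PartNo=166, Price=Y58, Supplier=T39): rows 2, 5 → Color = B57, B57 ✓
(PartNo=164, Price=Y40, Supplier=T39): row 3 → Color = B66 ✓
(PartNo=166, Price=Y40, Supplier=T68): rows 4, 6 → Color = B89, B89 ✓
(PartNo=162, Price=Y40, Supplier=T39): row 7 → Color = B18 ✓
(PartNo=164, Price=Y58, Supplier=T39): rows 8, 10, 12, 13 → Color takes values {B57, B14} — violation
(PartNo=166, Price=Y40, Supplier=T39): row 11 → Color = B43 ✓
Two rows agree on {PartNo, Price, Supplier} but differ on Color, so {PartNo, Price, Supplier} -> Color does not hold.

No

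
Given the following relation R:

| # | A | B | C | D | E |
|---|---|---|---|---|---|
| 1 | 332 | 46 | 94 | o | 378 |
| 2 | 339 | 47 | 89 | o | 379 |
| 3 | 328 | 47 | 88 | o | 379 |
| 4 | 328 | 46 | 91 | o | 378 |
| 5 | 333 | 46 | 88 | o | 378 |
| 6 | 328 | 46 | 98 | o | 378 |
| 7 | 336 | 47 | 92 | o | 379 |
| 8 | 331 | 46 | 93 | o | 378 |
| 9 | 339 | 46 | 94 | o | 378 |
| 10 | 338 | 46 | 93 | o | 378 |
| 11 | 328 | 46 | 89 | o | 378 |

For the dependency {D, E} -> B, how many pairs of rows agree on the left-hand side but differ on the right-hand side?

0

(D=o, E=378): all 8 rows agree on B — 0 pairs.
(D=o, E=379): all 3 rows agree on B — 0 pairs.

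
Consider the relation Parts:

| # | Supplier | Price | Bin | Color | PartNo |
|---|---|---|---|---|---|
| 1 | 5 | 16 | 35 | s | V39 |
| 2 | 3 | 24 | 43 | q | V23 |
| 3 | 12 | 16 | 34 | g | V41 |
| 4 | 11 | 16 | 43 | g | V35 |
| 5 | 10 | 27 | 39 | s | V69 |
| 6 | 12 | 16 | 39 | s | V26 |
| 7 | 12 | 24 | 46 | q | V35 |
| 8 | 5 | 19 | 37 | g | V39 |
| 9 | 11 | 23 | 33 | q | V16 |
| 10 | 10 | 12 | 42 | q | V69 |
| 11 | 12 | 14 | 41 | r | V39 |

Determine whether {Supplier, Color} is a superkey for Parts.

All 11 rows have distinct {Supplier, Color} values, so {Supplier, Color} → (all attributes) holds and {Supplier, Color} is a superkey.

Yes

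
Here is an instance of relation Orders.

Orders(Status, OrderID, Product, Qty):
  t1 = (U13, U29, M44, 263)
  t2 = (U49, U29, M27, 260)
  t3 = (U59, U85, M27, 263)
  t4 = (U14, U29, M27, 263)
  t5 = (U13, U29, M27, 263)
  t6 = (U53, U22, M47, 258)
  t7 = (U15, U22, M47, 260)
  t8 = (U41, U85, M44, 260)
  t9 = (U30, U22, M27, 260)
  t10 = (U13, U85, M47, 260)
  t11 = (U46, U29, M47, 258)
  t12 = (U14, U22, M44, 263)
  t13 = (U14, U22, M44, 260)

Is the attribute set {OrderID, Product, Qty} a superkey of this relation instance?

No

Rows 4 and 5 have the same {OrderID, Product, Qty} value (OrderID=U29, Product=M27, Qty=263) but are distinct tuples, so {OrderID, Product, Qty} does not determine every attribute — not a superkey.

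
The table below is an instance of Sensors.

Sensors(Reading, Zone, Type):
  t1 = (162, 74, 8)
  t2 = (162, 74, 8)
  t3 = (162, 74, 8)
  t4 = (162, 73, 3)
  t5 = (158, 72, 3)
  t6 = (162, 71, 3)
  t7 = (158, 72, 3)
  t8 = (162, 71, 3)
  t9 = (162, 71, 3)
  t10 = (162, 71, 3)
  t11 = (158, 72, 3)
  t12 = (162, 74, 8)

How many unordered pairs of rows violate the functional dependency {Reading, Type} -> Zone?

(Reading=162, Type=8): all 4 rows agree on Zone — 0 pairs.
(Reading=162, Type=3): violating pairs (4,6), (4,8), (4,9), (4,10) — 4 pairs.
(Reading=158, Type=3): all 3 rows agree on Zone — 0 pairs.

4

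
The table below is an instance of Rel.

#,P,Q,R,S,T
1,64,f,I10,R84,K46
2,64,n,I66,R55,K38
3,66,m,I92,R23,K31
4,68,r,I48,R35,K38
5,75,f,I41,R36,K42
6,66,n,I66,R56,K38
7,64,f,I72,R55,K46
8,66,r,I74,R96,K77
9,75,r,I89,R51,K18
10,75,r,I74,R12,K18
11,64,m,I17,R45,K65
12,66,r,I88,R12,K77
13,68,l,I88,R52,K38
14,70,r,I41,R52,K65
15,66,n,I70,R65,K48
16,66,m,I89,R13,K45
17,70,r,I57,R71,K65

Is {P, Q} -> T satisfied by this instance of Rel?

No

(P=64, Q=f): rows 1, 7 → T = K46, K46 ✓
(P=64, Q=n): row 2 → T = K38 ✓
(P=66, Q=m): rows 3, 16 → T takes values {K31, K45} — violation
(P=68, Q=r): row 4 → T = K38 ✓
(P=75, Q=f): row 5 → T = K42 ✓
(P=66, Q=n): rows 6, 15 → T takes values {K38, K48} — violation
(P=66, Q=r): rows 8, 12 → T = K77, K77 ✓
(P=75, Q=r): rows 9, 10 → T = K18, K18 ✓
(P=64, Q=m): row 11 → T = K65 ✓
(P=68, Q=l): row 13 → T = K38 ✓
(P=70, Q=r): rows 14, 17 → T = K65, K65 ✓
Two rows agree on {P, Q} but differ on T, so {P, Q} -> T does not hold.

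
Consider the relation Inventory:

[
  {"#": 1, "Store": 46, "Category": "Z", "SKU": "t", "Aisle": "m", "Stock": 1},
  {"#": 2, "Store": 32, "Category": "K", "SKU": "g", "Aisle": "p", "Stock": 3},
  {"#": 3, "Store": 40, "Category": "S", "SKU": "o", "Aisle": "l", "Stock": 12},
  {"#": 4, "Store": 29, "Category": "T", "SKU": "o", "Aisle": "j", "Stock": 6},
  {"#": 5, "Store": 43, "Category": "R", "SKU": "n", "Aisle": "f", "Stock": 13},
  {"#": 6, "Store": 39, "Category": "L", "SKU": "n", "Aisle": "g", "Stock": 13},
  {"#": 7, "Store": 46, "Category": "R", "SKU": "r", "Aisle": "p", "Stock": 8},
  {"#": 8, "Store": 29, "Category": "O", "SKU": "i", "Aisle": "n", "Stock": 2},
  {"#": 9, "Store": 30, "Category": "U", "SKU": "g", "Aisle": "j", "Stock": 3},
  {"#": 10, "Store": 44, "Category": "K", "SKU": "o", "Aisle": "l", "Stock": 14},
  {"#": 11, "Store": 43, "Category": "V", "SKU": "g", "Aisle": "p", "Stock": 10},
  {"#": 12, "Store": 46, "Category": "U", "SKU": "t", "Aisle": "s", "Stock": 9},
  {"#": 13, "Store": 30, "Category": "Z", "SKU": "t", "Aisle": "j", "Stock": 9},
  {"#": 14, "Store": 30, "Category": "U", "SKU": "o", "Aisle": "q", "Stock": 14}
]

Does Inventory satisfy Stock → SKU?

Stock=1: row 1 → SKU = t ✓
Stock=3: rows 2, 9 → SKU = g, g ✓
Stock=12: row 3 → SKU = o ✓
Stock=6: row 4 → SKU = o ✓
Stock=13: rows 5, 6 → SKU = n, n ✓
Stock=8: row 7 → SKU = r ✓
Stock=2: row 8 → SKU = i ✓
Stock=14: rows 10, 14 → SKU = o, o ✓
Stock=10: row 11 → SKU = g ✓
Stock=9: rows 12, 13 → SKU = t, t ✓
Every Stock value is associated with a single SKU value, so Stock → SKU holds.

Yes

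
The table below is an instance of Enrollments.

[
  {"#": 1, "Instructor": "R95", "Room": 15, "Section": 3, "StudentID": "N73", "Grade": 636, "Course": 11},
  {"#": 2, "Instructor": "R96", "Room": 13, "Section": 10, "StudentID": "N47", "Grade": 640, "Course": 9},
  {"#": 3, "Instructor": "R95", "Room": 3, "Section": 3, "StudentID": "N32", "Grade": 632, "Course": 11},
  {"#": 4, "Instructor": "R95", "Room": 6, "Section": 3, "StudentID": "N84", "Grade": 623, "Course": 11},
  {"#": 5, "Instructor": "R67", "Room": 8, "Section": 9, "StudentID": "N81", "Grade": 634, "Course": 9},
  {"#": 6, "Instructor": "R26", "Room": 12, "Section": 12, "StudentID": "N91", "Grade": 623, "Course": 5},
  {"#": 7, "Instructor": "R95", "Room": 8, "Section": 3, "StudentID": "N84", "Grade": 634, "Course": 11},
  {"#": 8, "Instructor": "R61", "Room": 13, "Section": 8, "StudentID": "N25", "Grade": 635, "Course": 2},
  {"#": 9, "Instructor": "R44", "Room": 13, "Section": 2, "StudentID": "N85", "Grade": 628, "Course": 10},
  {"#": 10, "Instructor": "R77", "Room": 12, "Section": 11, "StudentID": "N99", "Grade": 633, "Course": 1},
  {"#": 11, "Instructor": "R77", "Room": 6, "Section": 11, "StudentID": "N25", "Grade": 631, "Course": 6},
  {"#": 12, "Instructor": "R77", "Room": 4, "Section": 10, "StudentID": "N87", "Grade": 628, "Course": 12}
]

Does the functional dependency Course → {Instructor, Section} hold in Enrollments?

No

Course=11: rows 1, 3, 4, 7 → {Instructor,Section} = (R95, 3), (R95, 3), (R95, 3), (R95, 3) ✓
Course=9: rows 2, 5 → {Instructor,Section} takes values {(R96, 10), (R67, 9)} — violation
Course=5: row 6 → {Instructor,Section} = (R26, 12) ✓
Course=2: row 8 → {Instructor,Section} = (R61, 8) ✓
Course=10: row 9 → {Instructor,Section} = (R44, 2) ✓
Course=1: row 10 → {Instructor,Section} = (R77, 11) ✓
Course=6: row 11 → {Instructor,Section} = (R77, 11) ✓
Course=12: row 12 → {Instructor,Section} = (R77, 10) ✓
Two rows agree on Course but differ on {Instructor, Section}, so Course → {Instructor, Section} does not hold.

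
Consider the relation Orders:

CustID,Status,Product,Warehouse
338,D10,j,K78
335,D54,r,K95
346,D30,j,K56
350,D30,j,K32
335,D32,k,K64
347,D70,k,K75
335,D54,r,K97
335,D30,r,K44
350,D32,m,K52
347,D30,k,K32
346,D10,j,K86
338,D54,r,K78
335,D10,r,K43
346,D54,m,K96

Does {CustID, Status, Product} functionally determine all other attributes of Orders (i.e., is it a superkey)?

Two distinct rows share (CustID=335, Status=D54, Product=r), so {CustID, Status, Product} does not determine every attribute — not a superkey.

No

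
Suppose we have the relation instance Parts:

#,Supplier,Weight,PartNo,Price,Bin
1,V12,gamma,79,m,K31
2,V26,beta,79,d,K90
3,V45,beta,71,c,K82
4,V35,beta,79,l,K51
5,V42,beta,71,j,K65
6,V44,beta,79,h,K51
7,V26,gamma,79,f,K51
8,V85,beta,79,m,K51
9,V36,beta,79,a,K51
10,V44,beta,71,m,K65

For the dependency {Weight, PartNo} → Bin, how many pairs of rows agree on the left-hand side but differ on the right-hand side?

7

(Weight=gamma, PartNo=79): violating pairs (1,7) — 1 pair.
(Weight=beta, PartNo=79): violating pairs (2,4), (2,6), (2,8), (2,9) — 4 pairs.
(Weight=beta, PartNo=71): violating pairs (3,5), (3,10) — 2 pairs.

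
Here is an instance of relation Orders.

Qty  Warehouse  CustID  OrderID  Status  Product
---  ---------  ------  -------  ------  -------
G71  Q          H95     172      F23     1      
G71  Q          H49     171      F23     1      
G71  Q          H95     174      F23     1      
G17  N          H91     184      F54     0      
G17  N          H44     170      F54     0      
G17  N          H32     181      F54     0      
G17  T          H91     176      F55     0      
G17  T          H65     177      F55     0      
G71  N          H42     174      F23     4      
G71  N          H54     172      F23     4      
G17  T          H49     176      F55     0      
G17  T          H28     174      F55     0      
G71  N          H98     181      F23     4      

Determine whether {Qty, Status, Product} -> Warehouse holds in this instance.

(Qty=G71, Status=F23, Product=1): 3 rows → Warehouse = Q, Q, Q ✓
(Qty=G17, Status=F54, Product=0): 3 rows → Warehouse = N, N, N ✓
(Qty=G17, Status=F55, Product=0): 4 rows → Warehouse = T, T, T, T ✓
(Qty=G71, Status=F23, Product=4): 3 rows → Warehouse = N, N, N ✓
Every {Qty, Status, Product} value is associated with a single Warehouse value, so {Qty, Status, Product} -> Warehouse holds.

Yes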